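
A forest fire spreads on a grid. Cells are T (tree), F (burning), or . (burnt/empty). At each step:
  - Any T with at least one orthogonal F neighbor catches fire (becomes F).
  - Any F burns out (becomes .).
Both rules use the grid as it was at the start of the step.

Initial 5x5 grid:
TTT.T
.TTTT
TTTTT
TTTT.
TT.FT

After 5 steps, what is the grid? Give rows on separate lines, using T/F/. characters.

Step 1: 2 trees catch fire, 1 burn out
  TTT.T
  .TTTT
  TTTTT
  TTTF.
  TT..F
Step 2: 2 trees catch fire, 2 burn out
  TTT.T
  .TTTT
  TTTFT
  TTF..
  TT...
Step 3: 4 trees catch fire, 2 burn out
  TTT.T
  .TTFT
  TTF.F
  TF...
  TT...
Step 4: 5 trees catch fire, 4 burn out
  TTT.T
  .TF.F
  TF...
  F....
  TF...
Step 5: 5 trees catch fire, 5 burn out
  TTF.F
  .F...
  F....
  .....
  F....

TTF.F
.F...
F....
.....
F....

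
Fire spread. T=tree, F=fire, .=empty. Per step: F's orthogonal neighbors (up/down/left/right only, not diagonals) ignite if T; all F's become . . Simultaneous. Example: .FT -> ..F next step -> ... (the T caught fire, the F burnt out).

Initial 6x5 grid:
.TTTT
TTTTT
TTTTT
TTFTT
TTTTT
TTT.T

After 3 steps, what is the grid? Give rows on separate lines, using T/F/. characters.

Step 1: 4 trees catch fire, 1 burn out
  .TTTT
  TTTTT
  TTFTT
  TF.FT
  TTFTT
  TTT.T
Step 2: 8 trees catch fire, 4 burn out
  .TTTT
  TTFTT
  TF.FT
  F...F
  TF.FT
  TTF.T
Step 3: 8 trees catch fire, 8 burn out
  .TFTT
  TF.FT
  F...F
  .....
  F...F
  TF..T

.TFTT
TF.FT
F...F
.....
F...F
TF..T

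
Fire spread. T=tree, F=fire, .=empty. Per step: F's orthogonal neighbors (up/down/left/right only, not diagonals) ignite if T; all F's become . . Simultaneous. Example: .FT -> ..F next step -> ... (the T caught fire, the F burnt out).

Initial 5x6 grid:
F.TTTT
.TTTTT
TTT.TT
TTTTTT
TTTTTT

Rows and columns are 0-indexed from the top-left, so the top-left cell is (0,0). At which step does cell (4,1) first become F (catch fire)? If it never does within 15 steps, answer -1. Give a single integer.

Step 1: cell (4,1)='T' (+0 fires, +1 burnt)
  fire out at step 1
Target never catches fire within 15 steps

-1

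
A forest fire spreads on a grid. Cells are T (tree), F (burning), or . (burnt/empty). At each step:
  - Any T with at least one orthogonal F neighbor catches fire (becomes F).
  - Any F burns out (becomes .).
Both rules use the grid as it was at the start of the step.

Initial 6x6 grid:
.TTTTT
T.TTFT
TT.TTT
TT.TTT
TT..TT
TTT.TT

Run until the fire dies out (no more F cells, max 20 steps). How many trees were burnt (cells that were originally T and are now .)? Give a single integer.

Answer: 18

Derivation:
Step 1: +4 fires, +1 burnt (F count now 4)
Step 2: +6 fires, +4 burnt (F count now 6)
Step 3: +4 fires, +6 burnt (F count now 4)
Step 4: +3 fires, +4 burnt (F count now 3)
Step 5: +1 fires, +3 burnt (F count now 1)
Step 6: +0 fires, +1 burnt (F count now 0)
Fire out after step 6
Initially T: 28, now '.': 26
Total burnt (originally-T cells now '.'): 18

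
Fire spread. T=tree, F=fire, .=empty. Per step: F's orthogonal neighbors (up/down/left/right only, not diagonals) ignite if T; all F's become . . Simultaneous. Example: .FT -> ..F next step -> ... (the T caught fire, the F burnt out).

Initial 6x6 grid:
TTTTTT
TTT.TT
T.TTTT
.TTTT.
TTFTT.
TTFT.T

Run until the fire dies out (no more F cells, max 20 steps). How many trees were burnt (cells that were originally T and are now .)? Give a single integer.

Step 1: +5 fires, +2 burnt (F count now 5)
Step 2: +6 fires, +5 burnt (F count now 6)
Step 3: +3 fires, +6 burnt (F count now 3)
Step 4: +3 fires, +3 burnt (F count now 3)
Step 5: +5 fires, +3 burnt (F count now 5)
Step 6: +4 fires, +5 burnt (F count now 4)
Step 7: +1 fires, +4 burnt (F count now 1)
Step 8: +0 fires, +1 burnt (F count now 0)
Fire out after step 8
Initially T: 28, now '.': 35
Total burnt (originally-T cells now '.'): 27

Answer: 27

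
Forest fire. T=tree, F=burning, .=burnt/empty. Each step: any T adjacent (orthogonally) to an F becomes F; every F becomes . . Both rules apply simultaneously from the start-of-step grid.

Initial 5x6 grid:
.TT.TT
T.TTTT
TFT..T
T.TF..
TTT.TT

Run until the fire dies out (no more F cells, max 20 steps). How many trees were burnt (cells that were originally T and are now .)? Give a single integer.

Answer: 17

Derivation:
Step 1: +3 fires, +2 burnt (F count now 3)
Step 2: +4 fires, +3 burnt (F count now 4)
Step 3: +4 fires, +4 burnt (F count now 4)
Step 4: +2 fires, +4 burnt (F count now 2)
Step 5: +2 fires, +2 burnt (F count now 2)
Step 6: +2 fires, +2 burnt (F count now 2)
Step 7: +0 fires, +2 burnt (F count now 0)
Fire out after step 7
Initially T: 19, now '.': 28
Total burnt (originally-T cells now '.'): 17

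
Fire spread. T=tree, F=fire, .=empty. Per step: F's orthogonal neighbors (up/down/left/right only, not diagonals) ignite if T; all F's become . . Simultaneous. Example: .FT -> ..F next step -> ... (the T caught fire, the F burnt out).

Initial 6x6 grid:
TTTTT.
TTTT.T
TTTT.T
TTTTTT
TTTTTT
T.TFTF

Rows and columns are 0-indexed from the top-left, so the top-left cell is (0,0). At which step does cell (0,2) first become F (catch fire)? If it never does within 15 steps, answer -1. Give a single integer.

Step 1: cell (0,2)='T' (+4 fires, +2 burnt)
Step 2: cell (0,2)='T' (+4 fires, +4 burnt)
Step 3: cell (0,2)='T' (+5 fires, +4 burnt)
Step 4: cell (0,2)='T' (+5 fires, +5 burnt)
Step 5: cell (0,2)='T' (+5 fires, +5 burnt)
Step 6: cell (0,2)='F' (+4 fires, +5 burnt)
  -> target ignites at step 6
Step 7: cell (0,2)='.' (+2 fires, +4 burnt)
Step 8: cell (0,2)='.' (+1 fires, +2 burnt)
Step 9: cell (0,2)='.' (+0 fires, +1 burnt)
  fire out at step 9

6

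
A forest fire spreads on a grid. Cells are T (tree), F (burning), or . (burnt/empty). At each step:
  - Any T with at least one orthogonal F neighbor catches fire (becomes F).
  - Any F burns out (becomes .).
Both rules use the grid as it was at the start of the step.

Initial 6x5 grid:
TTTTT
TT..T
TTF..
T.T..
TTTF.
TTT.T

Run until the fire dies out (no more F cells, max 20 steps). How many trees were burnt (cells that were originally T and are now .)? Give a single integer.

Step 1: +3 fires, +2 burnt (F count now 3)
Step 2: +4 fires, +3 burnt (F count now 4)
Step 3: +5 fires, +4 burnt (F count now 5)
Step 4: +3 fires, +5 burnt (F count now 3)
Step 5: +1 fires, +3 burnt (F count now 1)
Step 6: +1 fires, +1 burnt (F count now 1)
Step 7: +1 fires, +1 burnt (F count now 1)
Step 8: +0 fires, +1 burnt (F count now 0)
Fire out after step 8
Initially T: 19, now '.': 29
Total burnt (originally-T cells now '.'): 18

Answer: 18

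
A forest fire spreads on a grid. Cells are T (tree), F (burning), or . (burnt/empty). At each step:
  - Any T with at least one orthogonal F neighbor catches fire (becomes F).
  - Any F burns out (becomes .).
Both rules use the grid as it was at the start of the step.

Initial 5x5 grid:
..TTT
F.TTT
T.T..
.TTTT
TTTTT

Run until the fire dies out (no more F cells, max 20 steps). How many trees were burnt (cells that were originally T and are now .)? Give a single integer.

Step 1: +1 fires, +1 burnt (F count now 1)
Step 2: +0 fires, +1 burnt (F count now 0)
Fire out after step 2
Initially T: 17, now '.': 9
Total burnt (originally-T cells now '.'): 1

Answer: 1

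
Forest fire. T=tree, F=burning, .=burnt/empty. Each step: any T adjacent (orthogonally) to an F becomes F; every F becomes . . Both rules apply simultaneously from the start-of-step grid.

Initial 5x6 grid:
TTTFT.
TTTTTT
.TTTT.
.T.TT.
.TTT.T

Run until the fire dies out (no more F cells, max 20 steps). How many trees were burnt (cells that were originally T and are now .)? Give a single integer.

Answer: 20

Derivation:
Step 1: +3 fires, +1 burnt (F count now 3)
Step 2: +4 fires, +3 burnt (F count now 4)
Step 3: +6 fires, +4 burnt (F count now 6)
Step 4: +4 fires, +6 burnt (F count now 4)
Step 5: +2 fires, +4 burnt (F count now 2)
Step 6: +1 fires, +2 burnt (F count now 1)
Step 7: +0 fires, +1 burnt (F count now 0)
Fire out after step 7
Initially T: 21, now '.': 29
Total burnt (originally-T cells now '.'): 20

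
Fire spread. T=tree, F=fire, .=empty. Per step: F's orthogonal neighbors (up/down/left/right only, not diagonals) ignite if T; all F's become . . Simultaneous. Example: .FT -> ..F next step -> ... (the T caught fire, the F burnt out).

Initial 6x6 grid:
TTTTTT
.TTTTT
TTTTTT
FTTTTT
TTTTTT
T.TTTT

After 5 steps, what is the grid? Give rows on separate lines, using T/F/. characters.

Step 1: 3 trees catch fire, 1 burn out
  TTTTTT
  .TTTTT
  FTTTTT
  .FTTTT
  FTTTTT
  T.TTTT
Step 2: 4 trees catch fire, 3 burn out
  TTTTTT
  .TTTTT
  .FTTTT
  ..FTTT
  .FTTTT
  F.TTTT
Step 3: 4 trees catch fire, 4 burn out
  TTTTTT
  .FTTTT
  ..FTTT
  ...FTT
  ..FTTT
  ..TTTT
Step 4: 6 trees catch fire, 4 burn out
  TFTTTT
  ..FTTT
  ...FTT
  ....FT
  ...FTT
  ..FTTT
Step 5: 7 trees catch fire, 6 burn out
  F.FTTT
  ...FTT
  ....FT
  .....F
  ....FT
  ...FTT

F.FTTT
...FTT
....FT
.....F
....FT
...FTT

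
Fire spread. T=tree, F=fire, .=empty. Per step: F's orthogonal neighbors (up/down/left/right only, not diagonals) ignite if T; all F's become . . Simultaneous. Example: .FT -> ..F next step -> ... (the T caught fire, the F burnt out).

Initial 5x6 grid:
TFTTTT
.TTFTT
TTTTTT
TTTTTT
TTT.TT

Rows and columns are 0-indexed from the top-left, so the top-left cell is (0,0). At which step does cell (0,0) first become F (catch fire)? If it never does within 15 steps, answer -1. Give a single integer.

Step 1: cell (0,0)='F' (+7 fires, +2 burnt)
  -> target ignites at step 1
Step 2: cell (0,0)='.' (+6 fires, +7 burnt)
Step 3: cell (0,0)='.' (+6 fires, +6 burnt)
Step 4: cell (0,0)='.' (+5 fires, +6 burnt)
Step 5: cell (0,0)='.' (+2 fires, +5 burnt)
Step 6: cell (0,0)='.' (+0 fires, +2 burnt)
  fire out at step 6

1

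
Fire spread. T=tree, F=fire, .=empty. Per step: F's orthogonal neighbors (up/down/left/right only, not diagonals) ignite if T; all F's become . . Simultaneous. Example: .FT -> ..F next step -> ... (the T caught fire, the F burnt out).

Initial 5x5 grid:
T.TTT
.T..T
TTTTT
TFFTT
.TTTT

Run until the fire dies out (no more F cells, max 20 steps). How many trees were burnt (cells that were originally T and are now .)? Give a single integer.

Step 1: +6 fires, +2 burnt (F count now 6)
Step 2: +5 fires, +6 burnt (F count now 5)
Step 3: +2 fires, +5 burnt (F count now 2)
Step 4: +1 fires, +2 burnt (F count now 1)
Step 5: +1 fires, +1 burnt (F count now 1)
Step 6: +1 fires, +1 burnt (F count now 1)
Step 7: +1 fires, +1 burnt (F count now 1)
Step 8: +0 fires, +1 burnt (F count now 0)
Fire out after step 8
Initially T: 18, now '.': 24
Total burnt (originally-T cells now '.'): 17

Answer: 17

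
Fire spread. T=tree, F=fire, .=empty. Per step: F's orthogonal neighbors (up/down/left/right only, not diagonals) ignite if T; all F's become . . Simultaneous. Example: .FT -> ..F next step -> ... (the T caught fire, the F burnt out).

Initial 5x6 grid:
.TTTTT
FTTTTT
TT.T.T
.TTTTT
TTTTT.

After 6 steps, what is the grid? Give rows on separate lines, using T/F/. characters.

Step 1: 2 trees catch fire, 1 burn out
  .TTTTT
  .FTTTT
  FT.T.T
  .TTTTT
  TTTTT.
Step 2: 3 trees catch fire, 2 burn out
  .FTTTT
  ..FTTT
  .F.T.T
  .TTTTT
  TTTTT.
Step 3: 3 trees catch fire, 3 burn out
  ..FTTT
  ...FTT
  ...T.T
  .FTTTT
  TTTTT.
Step 4: 5 trees catch fire, 3 burn out
  ...FTT
  ....FT
  ...F.T
  ..FTTT
  TFTTT.
Step 5: 5 trees catch fire, 5 burn out
  ....FT
  .....F
  .....T
  ...FTT
  F.FTT.
Step 6: 4 trees catch fire, 5 burn out
  .....F
  ......
  .....F
  ....FT
  ...FT.

.....F
......
.....F
....FT
...FT.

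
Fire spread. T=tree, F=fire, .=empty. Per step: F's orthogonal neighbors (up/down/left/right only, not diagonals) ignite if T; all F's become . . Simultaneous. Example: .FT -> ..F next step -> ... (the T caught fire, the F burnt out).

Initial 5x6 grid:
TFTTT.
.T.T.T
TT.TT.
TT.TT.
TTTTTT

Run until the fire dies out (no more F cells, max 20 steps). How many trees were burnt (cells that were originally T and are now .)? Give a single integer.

Step 1: +3 fires, +1 burnt (F count now 3)
Step 2: +2 fires, +3 burnt (F count now 2)
Step 3: +4 fires, +2 burnt (F count now 4)
Step 4: +3 fires, +4 burnt (F count now 3)
Step 5: +4 fires, +3 burnt (F count now 4)
Step 6: +2 fires, +4 burnt (F count now 2)
Step 7: +1 fires, +2 burnt (F count now 1)
Step 8: +1 fires, +1 burnt (F count now 1)
Step 9: +0 fires, +1 burnt (F count now 0)
Fire out after step 9
Initially T: 21, now '.': 29
Total burnt (originally-T cells now '.'): 20

Answer: 20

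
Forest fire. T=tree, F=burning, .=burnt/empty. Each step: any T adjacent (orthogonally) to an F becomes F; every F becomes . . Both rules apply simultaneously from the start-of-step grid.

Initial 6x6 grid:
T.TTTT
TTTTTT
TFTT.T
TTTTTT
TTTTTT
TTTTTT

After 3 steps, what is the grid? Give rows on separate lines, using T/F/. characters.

Step 1: 4 trees catch fire, 1 burn out
  T.TTTT
  TFTTTT
  F.FT.T
  TFTTTT
  TTTTTT
  TTTTTT
Step 2: 6 trees catch fire, 4 burn out
  T.TTTT
  F.FTTT
  ...F.T
  F.FTTT
  TFTTTT
  TTTTTT
Step 3: 7 trees catch fire, 6 burn out
  F.FTTT
  ...FTT
  .....T
  ...FTT
  F.FTTT
  TFTTTT

F.FTTT
...FTT
.....T
...FTT
F.FTTT
TFTTTT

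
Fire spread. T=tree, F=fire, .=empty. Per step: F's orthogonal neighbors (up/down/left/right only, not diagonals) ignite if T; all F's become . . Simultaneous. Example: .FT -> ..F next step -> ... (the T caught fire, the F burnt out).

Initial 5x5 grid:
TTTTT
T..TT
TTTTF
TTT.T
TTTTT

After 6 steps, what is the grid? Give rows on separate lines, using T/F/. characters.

Step 1: 3 trees catch fire, 1 burn out
  TTTTT
  T..TF
  TTTF.
  TTT.F
  TTTTT
Step 2: 4 trees catch fire, 3 burn out
  TTTTF
  T..F.
  TTF..
  TTT..
  TTTTF
Step 3: 4 trees catch fire, 4 burn out
  TTTF.
  T....
  TF...
  TTF..
  TTTF.
Step 4: 4 trees catch fire, 4 burn out
  TTF..
  T....
  F....
  TF...
  TTF..
Step 5: 4 trees catch fire, 4 burn out
  TF...
  F....
  .....
  F....
  TF...
Step 6: 2 trees catch fire, 4 burn out
  F....
  .....
  .....
  .....
  F....

F....
.....
.....
.....
F....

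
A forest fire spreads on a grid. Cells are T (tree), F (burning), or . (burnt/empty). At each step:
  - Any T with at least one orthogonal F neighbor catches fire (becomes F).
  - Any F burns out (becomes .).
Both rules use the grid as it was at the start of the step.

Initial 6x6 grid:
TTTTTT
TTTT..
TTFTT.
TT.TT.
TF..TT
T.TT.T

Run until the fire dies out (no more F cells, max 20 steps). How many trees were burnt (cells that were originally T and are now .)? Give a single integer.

Step 1: +5 fires, +2 burnt (F count now 5)
Step 2: +8 fires, +5 burnt (F count now 8)
Step 3: +4 fires, +8 burnt (F count now 4)
Step 4: +3 fires, +4 burnt (F count now 3)
Step 5: +2 fires, +3 burnt (F count now 2)
Step 6: +1 fires, +2 burnt (F count now 1)
Step 7: +0 fires, +1 burnt (F count now 0)
Fire out after step 7
Initially T: 25, now '.': 34
Total burnt (originally-T cells now '.'): 23

Answer: 23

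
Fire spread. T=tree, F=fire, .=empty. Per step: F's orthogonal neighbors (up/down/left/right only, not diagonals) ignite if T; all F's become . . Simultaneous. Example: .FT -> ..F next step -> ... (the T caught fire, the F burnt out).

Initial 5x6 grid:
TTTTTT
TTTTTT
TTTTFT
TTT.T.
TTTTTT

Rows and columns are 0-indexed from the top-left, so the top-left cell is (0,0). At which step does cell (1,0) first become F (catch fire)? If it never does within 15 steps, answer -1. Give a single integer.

Step 1: cell (1,0)='T' (+4 fires, +1 burnt)
Step 2: cell (1,0)='T' (+5 fires, +4 burnt)
Step 3: cell (1,0)='T' (+7 fires, +5 burnt)
Step 4: cell (1,0)='T' (+5 fires, +7 burnt)
Step 5: cell (1,0)='F' (+4 fires, +5 burnt)
  -> target ignites at step 5
Step 6: cell (1,0)='.' (+2 fires, +4 burnt)
Step 7: cell (1,0)='.' (+0 fires, +2 burnt)
  fire out at step 7

5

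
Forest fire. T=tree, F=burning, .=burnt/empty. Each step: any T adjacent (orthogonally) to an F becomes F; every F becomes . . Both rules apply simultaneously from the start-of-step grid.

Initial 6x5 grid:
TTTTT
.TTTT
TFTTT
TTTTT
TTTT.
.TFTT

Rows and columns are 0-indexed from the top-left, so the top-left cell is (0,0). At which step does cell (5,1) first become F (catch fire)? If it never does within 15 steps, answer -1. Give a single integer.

Step 1: cell (5,1)='F' (+7 fires, +2 burnt)
  -> target ignites at step 1
Step 2: cell (5,1)='.' (+8 fires, +7 burnt)
Step 3: cell (5,1)='.' (+6 fires, +8 burnt)
Step 4: cell (5,1)='.' (+3 fires, +6 burnt)
Step 5: cell (5,1)='.' (+1 fires, +3 burnt)
Step 6: cell (5,1)='.' (+0 fires, +1 burnt)
  fire out at step 6

1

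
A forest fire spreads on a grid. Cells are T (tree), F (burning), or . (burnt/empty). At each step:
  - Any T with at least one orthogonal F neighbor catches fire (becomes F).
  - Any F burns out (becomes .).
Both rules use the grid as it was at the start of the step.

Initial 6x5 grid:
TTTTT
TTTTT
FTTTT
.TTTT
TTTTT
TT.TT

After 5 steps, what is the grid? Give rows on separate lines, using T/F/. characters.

Step 1: 2 trees catch fire, 1 burn out
  TTTTT
  FTTTT
  .FTTT
  .TTTT
  TTTTT
  TT.TT
Step 2: 4 trees catch fire, 2 burn out
  FTTTT
  .FTTT
  ..FTT
  .FTTT
  TTTTT
  TT.TT
Step 3: 5 trees catch fire, 4 burn out
  .FTTT
  ..FTT
  ...FT
  ..FTT
  TFTTT
  TT.TT
Step 4: 7 trees catch fire, 5 burn out
  ..FTT
  ...FT
  ....F
  ...FT
  F.FTT
  TF.TT
Step 5: 5 trees catch fire, 7 burn out
  ...FT
  ....F
  .....
  ....F
  ...FT
  F..TT

...FT
....F
.....
....F
...FT
F..TT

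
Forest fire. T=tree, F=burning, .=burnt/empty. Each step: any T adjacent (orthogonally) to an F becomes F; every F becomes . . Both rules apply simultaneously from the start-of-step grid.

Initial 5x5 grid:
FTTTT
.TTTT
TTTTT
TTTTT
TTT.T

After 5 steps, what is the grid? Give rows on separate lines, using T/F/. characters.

Step 1: 1 trees catch fire, 1 burn out
  .FTTT
  .TTTT
  TTTTT
  TTTTT
  TTT.T
Step 2: 2 trees catch fire, 1 burn out
  ..FTT
  .FTTT
  TTTTT
  TTTTT
  TTT.T
Step 3: 3 trees catch fire, 2 burn out
  ...FT
  ..FTT
  TFTTT
  TTTTT
  TTT.T
Step 4: 5 trees catch fire, 3 burn out
  ....F
  ...FT
  F.FTT
  TFTTT
  TTT.T
Step 5: 5 trees catch fire, 5 burn out
  .....
  ....F
  ...FT
  F.FTT
  TFT.T

.....
....F
...FT
F.FTT
TFT.T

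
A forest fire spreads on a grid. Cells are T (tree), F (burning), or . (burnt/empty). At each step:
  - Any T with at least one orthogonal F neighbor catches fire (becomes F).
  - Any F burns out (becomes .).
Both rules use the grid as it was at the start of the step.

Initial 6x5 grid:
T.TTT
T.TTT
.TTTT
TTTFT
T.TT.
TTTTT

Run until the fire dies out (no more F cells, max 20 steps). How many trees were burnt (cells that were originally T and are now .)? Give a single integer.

Answer: 22

Derivation:
Step 1: +4 fires, +1 burnt (F count now 4)
Step 2: +6 fires, +4 burnt (F count now 6)
Step 3: +7 fires, +6 burnt (F count now 7)
Step 4: +4 fires, +7 burnt (F count now 4)
Step 5: +1 fires, +4 burnt (F count now 1)
Step 6: +0 fires, +1 burnt (F count now 0)
Fire out after step 6
Initially T: 24, now '.': 28
Total burnt (originally-T cells now '.'): 22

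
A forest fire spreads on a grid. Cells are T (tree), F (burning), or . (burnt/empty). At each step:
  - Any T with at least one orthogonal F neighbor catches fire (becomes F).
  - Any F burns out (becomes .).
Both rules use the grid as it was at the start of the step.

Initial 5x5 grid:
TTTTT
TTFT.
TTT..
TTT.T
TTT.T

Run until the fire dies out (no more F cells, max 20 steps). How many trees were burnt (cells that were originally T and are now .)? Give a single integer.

Step 1: +4 fires, +1 burnt (F count now 4)
Step 2: +5 fires, +4 burnt (F count now 5)
Step 3: +5 fires, +5 burnt (F count now 5)
Step 4: +2 fires, +5 burnt (F count now 2)
Step 5: +1 fires, +2 burnt (F count now 1)
Step 6: +0 fires, +1 burnt (F count now 0)
Fire out after step 6
Initially T: 19, now '.': 23
Total burnt (originally-T cells now '.'): 17

Answer: 17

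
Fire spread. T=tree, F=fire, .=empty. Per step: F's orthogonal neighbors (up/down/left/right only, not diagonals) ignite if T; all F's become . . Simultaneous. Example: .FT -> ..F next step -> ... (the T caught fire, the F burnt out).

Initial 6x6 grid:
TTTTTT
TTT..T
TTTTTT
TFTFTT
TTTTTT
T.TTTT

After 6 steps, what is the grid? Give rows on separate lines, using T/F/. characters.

Step 1: 7 trees catch fire, 2 burn out
  TTTTTT
  TTT..T
  TFTFTT
  F.F.FT
  TFTFTT
  T.TTTT
Step 2: 9 trees catch fire, 7 burn out
  TTTTTT
  TFT..T
  F.F.FT
  .....F
  F.F.FT
  T.TFTT
Step 3: 8 trees catch fire, 9 burn out
  TFTTTT
  F.F..T
  .....F
  ......
  .....F
  F.F.FT
Step 4: 4 trees catch fire, 8 burn out
  F.FTTT
  .....F
  ......
  ......
  ......
  .....F
Step 5: 2 trees catch fire, 4 burn out
  ...FTF
  ......
  ......
  ......
  ......
  ......
Step 6: 1 trees catch fire, 2 burn out
  ....F.
  ......
  ......
  ......
  ......
  ......

....F.
......
......
......
......
......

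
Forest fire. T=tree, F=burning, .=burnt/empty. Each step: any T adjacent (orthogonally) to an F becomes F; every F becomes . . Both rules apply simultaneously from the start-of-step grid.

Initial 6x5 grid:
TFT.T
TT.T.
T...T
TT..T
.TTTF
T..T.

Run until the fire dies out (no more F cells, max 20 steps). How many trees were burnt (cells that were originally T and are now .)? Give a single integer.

Answer: 13

Derivation:
Step 1: +5 fires, +2 burnt (F count now 5)
Step 2: +4 fires, +5 burnt (F count now 4)
Step 3: +2 fires, +4 burnt (F count now 2)
Step 4: +2 fires, +2 burnt (F count now 2)
Step 5: +0 fires, +2 burnt (F count now 0)
Fire out after step 5
Initially T: 16, now '.': 27
Total burnt (originally-T cells now '.'): 13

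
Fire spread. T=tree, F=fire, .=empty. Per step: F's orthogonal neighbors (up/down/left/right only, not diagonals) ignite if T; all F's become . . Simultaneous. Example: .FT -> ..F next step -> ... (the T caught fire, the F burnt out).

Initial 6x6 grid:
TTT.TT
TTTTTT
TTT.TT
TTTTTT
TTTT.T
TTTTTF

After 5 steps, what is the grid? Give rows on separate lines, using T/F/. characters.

Step 1: 2 trees catch fire, 1 burn out
  TTT.TT
  TTTTTT
  TTT.TT
  TTTTTT
  TTTT.F
  TTTTF.
Step 2: 2 trees catch fire, 2 burn out
  TTT.TT
  TTTTTT
  TTT.TT
  TTTTTF
  TTTT..
  TTTF..
Step 3: 4 trees catch fire, 2 burn out
  TTT.TT
  TTTTTT
  TTT.TF
  TTTTF.
  TTTF..
  TTF...
Step 4: 5 trees catch fire, 4 burn out
  TTT.TT
  TTTTTF
  TTT.F.
  TTTF..
  TTF...
  TF....
Step 5: 5 trees catch fire, 5 burn out
  TTT.TF
  TTTTF.
  TTT...
  TTF...
  TF....
  F.....

TTT.TF
TTTTF.
TTT...
TTF...
TF....
F.....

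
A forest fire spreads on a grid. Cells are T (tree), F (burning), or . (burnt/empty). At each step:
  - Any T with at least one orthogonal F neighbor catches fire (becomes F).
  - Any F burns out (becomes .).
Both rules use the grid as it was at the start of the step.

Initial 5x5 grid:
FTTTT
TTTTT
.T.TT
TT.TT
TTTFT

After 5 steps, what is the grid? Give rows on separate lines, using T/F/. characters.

Step 1: 5 trees catch fire, 2 burn out
  .FTTT
  FTTTT
  .T.TT
  TT.FT
  TTF.F
Step 2: 5 trees catch fire, 5 burn out
  ..FTT
  .FTTT
  .T.FT
  TT..F
  TF...
Step 3: 7 trees catch fire, 5 burn out
  ...FT
  ..FFT
  .F..F
  TF...
  F....
Step 4: 3 trees catch fire, 7 burn out
  ....F
  ....F
  .....
  F....
  .....
Step 5: 0 trees catch fire, 3 burn out
  .....
  .....
  .....
  .....
  .....

.....
.....
.....
.....
.....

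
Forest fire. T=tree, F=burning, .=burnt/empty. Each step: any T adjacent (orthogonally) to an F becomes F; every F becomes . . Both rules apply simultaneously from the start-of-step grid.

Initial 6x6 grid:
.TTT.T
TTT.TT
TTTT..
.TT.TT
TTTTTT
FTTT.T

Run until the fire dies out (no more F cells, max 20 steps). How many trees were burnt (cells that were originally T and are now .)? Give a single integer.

Step 1: +2 fires, +1 burnt (F count now 2)
Step 2: +2 fires, +2 burnt (F count now 2)
Step 3: +3 fires, +2 burnt (F count now 3)
Step 4: +3 fires, +3 burnt (F count now 3)
Step 5: +4 fires, +3 burnt (F count now 4)
Step 6: +6 fires, +4 burnt (F count now 6)
Step 7: +3 fires, +6 burnt (F count now 3)
Step 8: +1 fires, +3 burnt (F count now 1)
Step 9: +0 fires, +1 burnt (F count now 0)
Fire out after step 9
Initially T: 27, now '.': 33
Total burnt (originally-T cells now '.'): 24

Answer: 24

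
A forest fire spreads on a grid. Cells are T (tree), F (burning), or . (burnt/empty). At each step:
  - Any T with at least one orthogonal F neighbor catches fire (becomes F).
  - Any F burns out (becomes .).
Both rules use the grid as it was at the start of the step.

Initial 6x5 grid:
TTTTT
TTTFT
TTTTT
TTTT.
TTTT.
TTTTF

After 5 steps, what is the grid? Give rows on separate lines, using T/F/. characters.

Step 1: 5 trees catch fire, 2 burn out
  TTTFT
  TTF.F
  TTTFT
  TTTT.
  TTTT.
  TTTF.
Step 2: 8 trees catch fire, 5 burn out
  TTF.F
  TF...
  TTF.F
  TTTF.
  TTTF.
  TTF..
Step 3: 6 trees catch fire, 8 burn out
  TF...
  F....
  TF...
  TTF..
  TTF..
  TF...
Step 4: 5 trees catch fire, 6 burn out
  F....
  .....
  F....
  TF...
  TF...
  F....
Step 5: 2 trees catch fire, 5 burn out
  .....
  .....
  .....
  F....
  F....
  .....

.....
.....
.....
F....
F....
.....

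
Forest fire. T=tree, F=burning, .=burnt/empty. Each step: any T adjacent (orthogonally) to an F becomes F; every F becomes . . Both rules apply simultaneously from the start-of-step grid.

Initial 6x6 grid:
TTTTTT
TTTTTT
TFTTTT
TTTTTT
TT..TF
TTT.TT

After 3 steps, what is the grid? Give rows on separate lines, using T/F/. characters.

Step 1: 7 trees catch fire, 2 burn out
  TTTTTT
  TFTTTT
  F.FTTT
  TFTTTF
  TT..F.
  TTT.TF
Step 2: 10 trees catch fire, 7 burn out
  TFTTTT
  F.FTTT
  ...FTF
  F.FTF.
  TF....
  TTT.F.
Step 3: 8 trees catch fire, 10 burn out
  F.FTTT
  ...FTF
  ....F.
  ...F..
  F.....
  TFT...

F.FTTT
...FTF
....F.
...F..
F.....
TFT...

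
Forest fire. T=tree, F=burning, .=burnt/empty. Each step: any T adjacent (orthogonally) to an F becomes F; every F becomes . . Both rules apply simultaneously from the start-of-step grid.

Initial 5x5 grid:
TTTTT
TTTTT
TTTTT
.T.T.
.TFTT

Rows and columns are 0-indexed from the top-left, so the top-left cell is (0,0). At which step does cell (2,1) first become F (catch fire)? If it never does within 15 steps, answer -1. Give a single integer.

Step 1: cell (2,1)='T' (+2 fires, +1 burnt)
Step 2: cell (2,1)='T' (+3 fires, +2 burnt)
Step 3: cell (2,1)='F' (+2 fires, +3 burnt)
  -> target ignites at step 3
Step 4: cell (2,1)='.' (+5 fires, +2 burnt)
Step 5: cell (2,1)='.' (+5 fires, +5 burnt)
Step 6: cell (2,1)='.' (+3 fires, +5 burnt)
Step 7: cell (2,1)='.' (+0 fires, +3 burnt)
  fire out at step 7

3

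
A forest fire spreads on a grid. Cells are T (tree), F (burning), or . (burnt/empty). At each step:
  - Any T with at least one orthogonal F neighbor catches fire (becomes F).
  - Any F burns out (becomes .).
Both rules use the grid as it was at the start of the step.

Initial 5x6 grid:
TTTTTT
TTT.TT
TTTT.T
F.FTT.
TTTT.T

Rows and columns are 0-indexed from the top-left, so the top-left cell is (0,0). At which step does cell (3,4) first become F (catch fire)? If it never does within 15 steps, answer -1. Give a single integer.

Step 1: cell (3,4)='T' (+5 fires, +2 burnt)
Step 2: cell (3,4)='F' (+7 fires, +5 burnt)
  -> target ignites at step 2
Step 3: cell (3,4)='.' (+3 fires, +7 burnt)
Step 4: cell (3,4)='.' (+2 fires, +3 burnt)
Step 5: cell (3,4)='.' (+1 fires, +2 burnt)
Step 6: cell (3,4)='.' (+2 fires, +1 burnt)
Step 7: cell (3,4)='.' (+1 fires, +2 burnt)
Step 8: cell (3,4)='.' (+1 fires, +1 burnt)
Step 9: cell (3,4)='.' (+0 fires, +1 burnt)
  fire out at step 9

2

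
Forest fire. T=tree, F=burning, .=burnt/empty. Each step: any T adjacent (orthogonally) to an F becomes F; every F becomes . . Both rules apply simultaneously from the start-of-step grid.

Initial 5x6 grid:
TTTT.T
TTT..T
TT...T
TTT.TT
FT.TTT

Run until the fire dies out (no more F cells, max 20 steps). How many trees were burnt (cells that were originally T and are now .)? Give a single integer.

Answer: 13

Derivation:
Step 1: +2 fires, +1 burnt (F count now 2)
Step 2: +2 fires, +2 burnt (F count now 2)
Step 3: +3 fires, +2 burnt (F count now 3)
Step 4: +2 fires, +3 burnt (F count now 2)
Step 5: +2 fires, +2 burnt (F count now 2)
Step 6: +1 fires, +2 burnt (F count now 1)
Step 7: +1 fires, +1 burnt (F count now 1)
Step 8: +0 fires, +1 burnt (F count now 0)
Fire out after step 8
Initially T: 21, now '.': 22
Total burnt (originally-T cells now '.'): 13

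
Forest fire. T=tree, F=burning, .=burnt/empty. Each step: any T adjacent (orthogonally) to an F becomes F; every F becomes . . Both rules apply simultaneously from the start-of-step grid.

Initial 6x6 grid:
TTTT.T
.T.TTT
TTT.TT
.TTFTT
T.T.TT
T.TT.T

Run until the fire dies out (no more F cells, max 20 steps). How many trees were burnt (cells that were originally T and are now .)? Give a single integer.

Step 1: +2 fires, +1 burnt (F count now 2)
Step 2: +6 fires, +2 burnt (F count now 6)
Step 3: +5 fires, +6 burnt (F count now 5)
Step 4: +6 fires, +5 burnt (F count now 6)
Step 5: +3 fires, +6 burnt (F count now 3)
Step 6: +2 fires, +3 burnt (F count now 2)
Step 7: +0 fires, +2 burnt (F count now 0)
Fire out after step 7
Initially T: 26, now '.': 34
Total burnt (originally-T cells now '.'): 24

Answer: 24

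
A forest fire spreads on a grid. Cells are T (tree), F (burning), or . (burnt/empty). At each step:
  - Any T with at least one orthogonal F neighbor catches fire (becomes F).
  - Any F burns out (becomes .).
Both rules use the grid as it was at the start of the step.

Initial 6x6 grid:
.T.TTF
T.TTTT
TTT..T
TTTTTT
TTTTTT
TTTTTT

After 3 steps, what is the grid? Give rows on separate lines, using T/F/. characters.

Step 1: 2 trees catch fire, 1 burn out
  .T.TF.
  T.TTTF
  TTT..T
  TTTTTT
  TTTTTT
  TTTTTT
Step 2: 3 trees catch fire, 2 burn out
  .T.F..
  T.TTF.
  TTT..F
  TTTTTT
  TTTTTT
  TTTTTT
Step 3: 2 trees catch fire, 3 burn out
  .T....
  T.TF..
  TTT...
  TTTTTF
  TTTTTT
  TTTTTT

.T....
T.TF..
TTT...
TTTTTF
TTTTTT
TTTTTT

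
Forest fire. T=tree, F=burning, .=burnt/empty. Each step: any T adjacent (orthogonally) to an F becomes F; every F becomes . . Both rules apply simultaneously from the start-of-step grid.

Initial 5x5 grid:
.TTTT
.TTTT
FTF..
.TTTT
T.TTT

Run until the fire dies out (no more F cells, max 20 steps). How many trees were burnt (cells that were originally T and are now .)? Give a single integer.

Step 1: +3 fires, +2 burnt (F count now 3)
Step 2: +6 fires, +3 burnt (F count now 6)
Step 3: +5 fires, +6 burnt (F count now 5)
Step 4: +2 fires, +5 burnt (F count now 2)
Step 5: +0 fires, +2 burnt (F count now 0)
Fire out after step 5
Initially T: 17, now '.': 24
Total burnt (originally-T cells now '.'): 16

Answer: 16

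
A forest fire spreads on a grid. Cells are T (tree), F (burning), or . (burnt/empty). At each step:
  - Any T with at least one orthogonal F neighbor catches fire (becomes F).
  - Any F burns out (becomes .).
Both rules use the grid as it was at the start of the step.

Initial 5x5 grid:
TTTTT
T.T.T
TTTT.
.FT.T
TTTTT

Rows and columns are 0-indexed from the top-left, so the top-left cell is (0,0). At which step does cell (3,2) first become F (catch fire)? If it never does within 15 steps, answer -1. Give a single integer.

Step 1: cell (3,2)='F' (+3 fires, +1 burnt)
  -> target ignites at step 1
Step 2: cell (3,2)='.' (+4 fires, +3 burnt)
Step 3: cell (3,2)='.' (+4 fires, +4 burnt)
Step 4: cell (3,2)='.' (+3 fires, +4 burnt)
Step 5: cell (3,2)='.' (+3 fires, +3 burnt)
Step 6: cell (3,2)='.' (+1 fires, +3 burnt)
Step 7: cell (3,2)='.' (+1 fires, +1 burnt)
Step 8: cell (3,2)='.' (+0 fires, +1 burnt)
  fire out at step 8

1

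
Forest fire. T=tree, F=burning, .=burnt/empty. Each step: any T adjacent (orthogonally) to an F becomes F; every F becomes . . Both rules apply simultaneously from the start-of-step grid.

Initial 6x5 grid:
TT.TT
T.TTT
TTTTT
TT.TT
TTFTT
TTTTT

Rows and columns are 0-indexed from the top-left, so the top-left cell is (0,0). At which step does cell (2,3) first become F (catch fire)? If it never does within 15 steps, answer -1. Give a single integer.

Step 1: cell (2,3)='T' (+3 fires, +1 burnt)
Step 2: cell (2,3)='T' (+6 fires, +3 burnt)
Step 3: cell (2,3)='F' (+6 fires, +6 burnt)
  -> target ignites at step 3
Step 4: cell (2,3)='.' (+4 fires, +6 burnt)
Step 5: cell (2,3)='.' (+4 fires, +4 burnt)
Step 6: cell (2,3)='.' (+2 fires, +4 burnt)
Step 7: cell (2,3)='.' (+1 fires, +2 burnt)
Step 8: cell (2,3)='.' (+0 fires, +1 burnt)
  fire out at step 8

3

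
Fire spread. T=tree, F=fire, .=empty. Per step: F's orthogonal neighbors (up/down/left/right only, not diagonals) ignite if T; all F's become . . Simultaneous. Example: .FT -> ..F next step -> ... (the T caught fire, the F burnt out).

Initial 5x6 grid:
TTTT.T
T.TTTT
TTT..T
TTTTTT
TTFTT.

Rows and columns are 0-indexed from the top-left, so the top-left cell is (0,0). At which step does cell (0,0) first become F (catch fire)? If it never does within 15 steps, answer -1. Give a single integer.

Step 1: cell (0,0)='T' (+3 fires, +1 burnt)
Step 2: cell (0,0)='T' (+5 fires, +3 burnt)
Step 3: cell (0,0)='T' (+4 fires, +5 burnt)
Step 4: cell (0,0)='T' (+4 fires, +4 burnt)
Step 5: cell (0,0)='T' (+5 fires, +4 burnt)
Step 6: cell (0,0)='F' (+2 fires, +5 burnt)
  -> target ignites at step 6
Step 7: cell (0,0)='.' (+1 fires, +2 burnt)
Step 8: cell (0,0)='.' (+0 fires, +1 burnt)
  fire out at step 8

6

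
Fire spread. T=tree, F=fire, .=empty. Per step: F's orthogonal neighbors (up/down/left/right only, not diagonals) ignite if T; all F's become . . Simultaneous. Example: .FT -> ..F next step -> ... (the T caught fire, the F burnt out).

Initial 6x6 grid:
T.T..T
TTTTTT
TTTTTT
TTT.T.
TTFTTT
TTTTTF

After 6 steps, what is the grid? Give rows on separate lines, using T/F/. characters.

Step 1: 6 trees catch fire, 2 burn out
  T.T..T
  TTTTTT
  TTTTTT
  TTF.T.
  TF.FTF
  TTFTF.
Step 2: 6 trees catch fire, 6 burn out
  T.T..T
  TTTTTT
  TTFTTT
  TF..T.
  F...F.
  TF.F..
Step 3: 6 trees catch fire, 6 burn out
  T.T..T
  TTFTTT
  TF.FTT
  F...F.
  ......
  F.....
Step 4: 5 trees catch fire, 6 burn out
  T.F..T
  TF.FTT
  F...FT
  ......
  ......
  ......
Step 5: 3 trees catch fire, 5 burn out
  T....T
  F...FT
  .....F
  ......
  ......
  ......
Step 6: 2 trees catch fire, 3 burn out
  F....T
  .....F
  ......
  ......
  ......
  ......

F....T
.....F
......
......
......
......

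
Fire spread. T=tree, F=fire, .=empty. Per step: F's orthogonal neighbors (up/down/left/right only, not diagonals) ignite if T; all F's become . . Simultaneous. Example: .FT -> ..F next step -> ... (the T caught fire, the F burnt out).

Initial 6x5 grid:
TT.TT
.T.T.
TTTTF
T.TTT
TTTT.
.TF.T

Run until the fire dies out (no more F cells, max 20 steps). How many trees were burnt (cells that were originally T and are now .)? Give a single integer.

Answer: 19

Derivation:
Step 1: +4 fires, +2 burnt (F count now 4)
Step 2: +6 fires, +4 burnt (F count now 6)
Step 3: +3 fires, +6 burnt (F count now 3)
Step 4: +4 fires, +3 burnt (F count now 4)
Step 5: +1 fires, +4 burnt (F count now 1)
Step 6: +1 fires, +1 burnt (F count now 1)
Step 7: +0 fires, +1 burnt (F count now 0)
Fire out after step 7
Initially T: 20, now '.': 29
Total burnt (originally-T cells now '.'): 19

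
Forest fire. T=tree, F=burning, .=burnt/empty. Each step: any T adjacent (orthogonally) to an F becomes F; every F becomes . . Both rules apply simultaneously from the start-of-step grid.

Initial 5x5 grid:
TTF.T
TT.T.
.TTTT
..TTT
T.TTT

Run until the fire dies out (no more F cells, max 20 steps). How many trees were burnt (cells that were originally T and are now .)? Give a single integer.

Answer: 15

Derivation:
Step 1: +1 fires, +1 burnt (F count now 1)
Step 2: +2 fires, +1 burnt (F count now 2)
Step 3: +2 fires, +2 burnt (F count now 2)
Step 4: +1 fires, +2 burnt (F count now 1)
Step 5: +2 fires, +1 burnt (F count now 2)
Step 6: +4 fires, +2 burnt (F count now 4)
Step 7: +2 fires, +4 burnt (F count now 2)
Step 8: +1 fires, +2 burnt (F count now 1)
Step 9: +0 fires, +1 burnt (F count now 0)
Fire out after step 9
Initially T: 17, now '.': 23
Total burnt (originally-T cells now '.'): 15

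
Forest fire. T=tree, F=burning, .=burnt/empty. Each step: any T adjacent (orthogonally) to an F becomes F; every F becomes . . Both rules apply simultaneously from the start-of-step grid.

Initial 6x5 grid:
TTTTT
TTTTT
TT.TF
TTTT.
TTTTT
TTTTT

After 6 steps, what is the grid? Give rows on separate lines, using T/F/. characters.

Step 1: 2 trees catch fire, 1 burn out
  TTTTT
  TTTTF
  TT.F.
  TTTT.
  TTTTT
  TTTTT
Step 2: 3 trees catch fire, 2 burn out
  TTTTF
  TTTF.
  TT...
  TTTF.
  TTTTT
  TTTTT
Step 3: 4 trees catch fire, 3 burn out
  TTTF.
  TTF..
  TT...
  TTF..
  TTTFT
  TTTTT
Step 4: 6 trees catch fire, 4 burn out
  TTF..
  TF...
  TT...
  TF...
  TTF.F
  TTTFT
Step 5: 7 trees catch fire, 6 burn out
  TF...
  F....
  TF...
  F....
  TF...
  TTF.F
Step 6: 4 trees catch fire, 7 burn out
  F....
  .....
  F....
  .....
  F....
  TF...

F....
.....
F....
.....
F....
TF...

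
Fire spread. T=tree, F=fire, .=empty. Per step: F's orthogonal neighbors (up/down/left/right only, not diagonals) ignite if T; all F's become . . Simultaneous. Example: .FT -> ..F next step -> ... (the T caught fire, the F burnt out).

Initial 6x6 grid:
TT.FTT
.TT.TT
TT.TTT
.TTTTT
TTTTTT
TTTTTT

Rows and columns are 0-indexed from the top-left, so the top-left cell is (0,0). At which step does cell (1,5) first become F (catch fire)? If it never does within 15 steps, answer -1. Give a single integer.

Step 1: cell (1,5)='T' (+1 fires, +1 burnt)
Step 2: cell (1,5)='T' (+2 fires, +1 burnt)
Step 3: cell (1,5)='F' (+2 fires, +2 burnt)
  -> target ignites at step 3
Step 4: cell (1,5)='.' (+3 fires, +2 burnt)
Step 5: cell (1,5)='.' (+3 fires, +3 burnt)
Step 6: cell (1,5)='.' (+4 fires, +3 burnt)
Step 7: cell (1,5)='.' (+4 fires, +4 burnt)
Step 8: cell (1,5)='.' (+3 fires, +4 burnt)
Step 9: cell (1,5)='.' (+4 fires, +3 burnt)
Step 10: cell (1,5)='.' (+3 fires, +4 burnt)
Step 11: cell (1,5)='.' (+1 fires, +3 burnt)
Step 12: cell (1,5)='.' (+0 fires, +1 burnt)
  fire out at step 12

3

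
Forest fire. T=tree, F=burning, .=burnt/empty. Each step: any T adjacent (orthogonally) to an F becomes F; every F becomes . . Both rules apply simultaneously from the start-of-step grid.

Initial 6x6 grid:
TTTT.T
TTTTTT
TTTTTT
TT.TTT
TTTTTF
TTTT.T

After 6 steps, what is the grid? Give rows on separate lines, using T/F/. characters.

Step 1: 3 trees catch fire, 1 burn out
  TTTT.T
  TTTTTT
  TTTTTT
  TT.TTF
  TTTTF.
  TTTT.F
Step 2: 3 trees catch fire, 3 burn out
  TTTT.T
  TTTTTT
  TTTTTF
  TT.TF.
  TTTF..
  TTTT..
Step 3: 5 trees catch fire, 3 burn out
  TTTT.T
  TTTTTF
  TTTTF.
  TT.F..
  TTF...
  TTTF..
Step 4: 5 trees catch fire, 5 burn out
  TTTT.F
  TTTTF.
  TTTF..
  TT....
  TF....
  TTF...
Step 5: 5 trees catch fire, 5 burn out
  TTTT..
  TTTF..
  TTF...
  TF....
  F.....
  TF....
Step 6: 5 trees catch fire, 5 burn out
  TTTF..
  TTF...
  TF....
  F.....
  ......
  F.....

TTTF..
TTF...
TF....
F.....
......
F.....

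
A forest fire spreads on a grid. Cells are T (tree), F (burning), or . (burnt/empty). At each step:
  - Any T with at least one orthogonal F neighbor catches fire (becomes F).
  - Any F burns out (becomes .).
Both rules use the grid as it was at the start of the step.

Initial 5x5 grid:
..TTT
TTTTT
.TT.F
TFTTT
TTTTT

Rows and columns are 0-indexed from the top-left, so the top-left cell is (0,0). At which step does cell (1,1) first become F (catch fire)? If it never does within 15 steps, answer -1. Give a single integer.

Step 1: cell (1,1)='T' (+6 fires, +2 burnt)
Step 2: cell (1,1)='F' (+8 fires, +6 burnt)
  -> target ignites at step 2
Step 3: cell (1,1)='.' (+4 fires, +8 burnt)
Step 4: cell (1,1)='.' (+1 fires, +4 burnt)
Step 5: cell (1,1)='.' (+0 fires, +1 burnt)
  fire out at step 5

2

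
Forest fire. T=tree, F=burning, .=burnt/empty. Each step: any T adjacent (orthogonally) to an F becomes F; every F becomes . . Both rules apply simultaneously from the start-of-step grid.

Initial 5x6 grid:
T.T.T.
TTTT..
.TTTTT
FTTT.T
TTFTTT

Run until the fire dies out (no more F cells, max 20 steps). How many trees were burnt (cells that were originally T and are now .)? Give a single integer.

Answer: 20

Derivation:
Step 1: +5 fires, +2 burnt (F count now 5)
Step 2: +4 fires, +5 burnt (F count now 4)
Step 3: +4 fires, +4 burnt (F count now 4)
Step 4: +5 fires, +4 burnt (F count now 5)
Step 5: +2 fires, +5 burnt (F count now 2)
Step 6: +0 fires, +2 burnt (F count now 0)
Fire out after step 6
Initially T: 21, now '.': 29
Total burnt (originally-T cells now '.'): 20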